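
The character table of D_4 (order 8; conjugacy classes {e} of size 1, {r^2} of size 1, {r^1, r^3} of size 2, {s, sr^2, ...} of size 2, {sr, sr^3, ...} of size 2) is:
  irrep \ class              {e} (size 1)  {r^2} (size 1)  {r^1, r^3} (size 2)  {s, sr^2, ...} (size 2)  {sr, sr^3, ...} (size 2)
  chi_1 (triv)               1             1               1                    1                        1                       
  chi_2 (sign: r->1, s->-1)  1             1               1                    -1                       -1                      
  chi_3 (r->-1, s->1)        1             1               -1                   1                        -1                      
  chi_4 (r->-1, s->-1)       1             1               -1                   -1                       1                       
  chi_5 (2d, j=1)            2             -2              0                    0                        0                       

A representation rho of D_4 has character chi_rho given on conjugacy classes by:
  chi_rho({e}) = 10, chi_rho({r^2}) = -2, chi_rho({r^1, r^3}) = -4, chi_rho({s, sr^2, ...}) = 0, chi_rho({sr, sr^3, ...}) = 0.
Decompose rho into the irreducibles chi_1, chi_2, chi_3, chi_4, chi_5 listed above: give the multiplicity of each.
Multiplicities: chi_1: 0, chi_2: 0, chi_3: 2, chi_4: 2, chi_5: 3.

Details: Use <chi_rho, chi> = (1/|G|) sum_C |C| * chi_rho(C) * conj(chi(C)) with |G| = 8 for each irreducible chi in the table:
  <chi_rho, chi_1> = (1/8)[1*(10)*conj(1) + 1*(-2)*conj(1) + 2*(-4)*conj(1) + 2*(0)*conj(1) + 2*(0)*conj(1)]
      = (1/8)[(10) + (-2) + (-8) + (0) + (0)] = 0/8 = 0
  <chi_rho, chi_2> = (1/8)[1*(10)*conj(1) + 1*(-2)*conj(1) + 2*(-4)*conj(1) + 2*(0)*conj(-1) + 2*(0)*conj(-1)]
      = (1/8)[(10) + (-2) + (-8) + (0) + (0)] = 0/8 = 0
  <chi_rho, chi_3> = (1/8)[1*(10)*conj(1) + 1*(-2)*conj(1) + 2*(-4)*conj(-1) + 2*(0)*conj(1) + 2*(0)*conj(-1)]
      = (1/8)[(10) + (-2) + (8) + (0) + (0)] = 16/8 = 2
  <chi_rho, chi_4> = (1/8)[1*(10)*conj(1) + 1*(-2)*conj(1) + 2*(-4)*conj(-1) + 2*(0)*conj(-1) + 2*(0)*conj(1)]
      = (1/8)[(10) + (-2) + (8) + (0) + (0)] = 16/8 = 2
  <chi_rho, chi_5> = (1/8)[1*(10)*conj(2) + 1*(-2)*conj(-2) + 2*(-4)*conj(0) + 2*(0)*conj(0) + 2*(0)*conj(0)]
      = (1/8)[(20) + (4) + (0) + (0) + (0)] = 24/8 = 3
Dimension check: dim(rho) = sum (mult * dim) = 0*1 + 0*1 + 2*1 + 2*1 + 3*2 = 10 = chi_rho(e) = 10.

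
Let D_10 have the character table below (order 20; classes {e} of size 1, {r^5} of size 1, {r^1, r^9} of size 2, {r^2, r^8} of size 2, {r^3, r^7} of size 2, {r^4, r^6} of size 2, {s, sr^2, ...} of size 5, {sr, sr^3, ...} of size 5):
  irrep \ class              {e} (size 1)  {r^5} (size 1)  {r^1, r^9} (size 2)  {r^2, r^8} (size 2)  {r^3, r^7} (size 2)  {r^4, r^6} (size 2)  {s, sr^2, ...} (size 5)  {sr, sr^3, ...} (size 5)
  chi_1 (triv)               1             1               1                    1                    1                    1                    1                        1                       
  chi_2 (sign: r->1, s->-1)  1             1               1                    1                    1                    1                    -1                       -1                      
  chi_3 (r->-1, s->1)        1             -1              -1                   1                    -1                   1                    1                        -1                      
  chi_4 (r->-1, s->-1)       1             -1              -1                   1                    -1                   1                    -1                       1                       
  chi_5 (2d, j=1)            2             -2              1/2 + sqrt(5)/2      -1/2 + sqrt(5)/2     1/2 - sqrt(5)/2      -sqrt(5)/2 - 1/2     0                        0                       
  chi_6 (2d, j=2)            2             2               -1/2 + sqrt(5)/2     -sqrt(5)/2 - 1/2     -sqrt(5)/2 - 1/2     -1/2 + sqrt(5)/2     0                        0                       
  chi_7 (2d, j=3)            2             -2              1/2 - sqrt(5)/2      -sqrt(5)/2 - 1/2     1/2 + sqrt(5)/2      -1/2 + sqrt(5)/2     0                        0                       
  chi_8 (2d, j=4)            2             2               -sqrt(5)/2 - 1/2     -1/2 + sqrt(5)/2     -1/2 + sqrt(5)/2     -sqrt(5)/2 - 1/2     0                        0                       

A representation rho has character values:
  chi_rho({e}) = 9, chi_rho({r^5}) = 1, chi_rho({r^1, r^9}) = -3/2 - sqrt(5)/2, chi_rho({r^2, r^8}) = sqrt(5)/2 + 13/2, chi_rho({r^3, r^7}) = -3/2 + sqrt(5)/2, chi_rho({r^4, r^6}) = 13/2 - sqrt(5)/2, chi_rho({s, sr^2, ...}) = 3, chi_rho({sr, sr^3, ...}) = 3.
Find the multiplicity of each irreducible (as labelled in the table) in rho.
Multiplicities: chi_1: 3, chi_2: 0, chi_3: 2, chi_4: 2, chi_5: 0, chi_6: 0, chi_7: 0, chi_8: 1.

Solution. Use <chi_rho, chi> = (1/|G|) sum_C |C| * chi_rho(C) * conj(chi(C)) with |G| = 20 for each irreducible chi in the table:
  <chi_rho, chi_1> = (1/20)[1*(9)*conj(1) + 1*(1)*conj(1) + 2*(-3/2 - sqrt(5)/2)*conj(1) + 2*(sqrt(5)/2 + 13/2)*conj(1) + 2*(-3/2 + sqrt(5)/2)*conj(1) + 2*(13/2 - sqrt(5)/2)*conj(1) + 5*(3)*conj(1) + 5*(3)*conj(1)]
      = (1/20)[(9) + (1) + (-3 - sqrt(5)) + (sqrt(5) + 13) + (-3 + sqrt(5)) + (13 - sqrt(5)) + (15) + (15)] = 60/20 = 3
  <chi_rho, chi_2> = (1/20)[1*(9)*conj(1) + 1*(1)*conj(1) + 2*(-3/2 - sqrt(5)/2)*conj(1) + 2*(sqrt(5)/2 + 13/2)*conj(1) + 2*(-3/2 + sqrt(5)/2)*conj(1) + 2*(13/2 - sqrt(5)/2)*conj(1) + 5*(3)*conj(-1) + 5*(3)*conj(-1)]
      = (1/20)[(9) + (1) + (-3 - sqrt(5)) + (sqrt(5) + 13) + (-3 + sqrt(5)) + (13 - sqrt(5)) + (-15) + (-15)] = 0/20 = 0
  <chi_rho, chi_3> = (1/20)[1*(9)*conj(1) + 1*(1)*conj(-1) + 2*(-3/2 - sqrt(5)/2)*conj(-1) + 2*(sqrt(5)/2 + 13/2)*conj(1) + 2*(-3/2 + sqrt(5)/2)*conj(-1) + 2*(13/2 - sqrt(5)/2)*conj(1) + 5*(3)*conj(1) + 5*(3)*conj(-1)]
      = (1/20)[(9) + (-1) + (sqrt(5) + 3) + (sqrt(5) + 13) + (3 - sqrt(5)) + (13 - sqrt(5)) + (15) + (-15)] = 40/20 = 2
  <chi_rho, chi_4> = (1/20)[1*(9)*conj(1) + 1*(1)*conj(-1) + 2*(-3/2 - sqrt(5)/2)*conj(-1) + 2*(sqrt(5)/2 + 13/2)*conj(1) + 2*(-3/2 + sqrt(5)/2)*conj(-1) + 2*(13/2 - sqrt(5)/2)*conj(1) + 5*(3)*conj(-1) + 5*(3)*conj(1)]
      = (1/20)[(9) + (-1) + (sqrt(5) + 3) + (sqrt(5) + 13) + (3 - sqrt(5)) + (13 - sqrt(5)) + (-15) + (15)] = 40/20 = 2
  <chi_rho, chi_5> = (1/20)[1*(9)*conj(2) + 1*(1)*conj(-2) + 2*(-3/2 - sqrt(5)/2)*conj(1/2 + sqrt(5)/2) + 2*(sqrt(5)/2 + 13/2)*conj(-1/2 + sqrt(5)/2) + 2*(-3/2 + sqrt(5)/2)*conj(1/2 - sqrt(5)/2) + 2*(13/2 - sqrt(5)/2)*conj(-sqrt(5)/2 - 1/2) + 5*(3)*conj(0) + 5*(3)*conj(0)]
      = (1/20)[(18) + (-2) + (-2*sqrt(5) - 4) + (-4 + 6*sqrt(5)) + (-4 + 2*sqrt(5)) + (-6*sqrt(5) - 4) + (0) + (0)] = 0/20 = 0
  <chi_rho, chi_6> = (1/20)[1*(9)*conj(2) + 1*(1)*conj(2) + 2*(-3/2 - sqrt(5)/2)*conj(-1/2 + sqrt(5)/2) + 2*(sqrt(5)/2 + 13/2)*conj(-sqrt(5)/2 - 1/2) + 2*(-3/2 + sqrt(5)/2)*conj(-sqrt(5)/2 - 1/2) + 2*(13/2 - sqrt(5)/2)*conj(-1/2 + sqrt(5)/2) + 5*(3)*conj(0) + 5*(3)*conj(0)]
      = (1/20)[(18) + (2) + (-sqrt(5) - 1) + (-7*sqrt(5) - 9) + (-1 + sqrt(5)) + (-9 + 7*sqrt(5)) + (0) + (0)] = 0/20 = 0
  <chi_rho, chi_7> = (1/20)[1*(9)*conj(2) + 1*(1)*conj(-2) + 2*(-3/2 - sqrt(5)/2)*conj(1/2 - sqrt(5)/2) + 2*(sqrt(5)/2 + 13/2)*conj(-sqrt(5)/2 - 1/2) + 2*(-3/2 + sqrt(5)/2)*conj(1/2 + sqrt(5)/2) + 2*(13/2 - sqrt(5)/2)*conj(-1/2 + sqrt(5)/2) + 5*(3)*conj(0) + 5*(3)*conj(0)]
      = (1/20)[(18) + (-2) + (1 + sqrt(5)) + (-7*sqrt(5) - 9) + (1 - sqrt(5)) + (-9 + 7*sqrt(5)) + (0) + (0)] = 0/20 = 0
  <chi_rho, chi_8> = (1/20)[1*(9)*conj(2) + 1*(1)*conj(2) + 2*(-3/2 - sqrt(5)/2)*conj(-sqrt(5)/2 - 1/2) + 2*(sqrt(5)/2 + 13/2)*conj(-1/2 + sqrt(5)/2) + 2*(-3/2 + sqrt(5)/2)*conj(-1/2 + sqrt(5)/2) + 2*(13/2 - sqrt(5)/2)*conj(-sqrt(5)/2 - 1/2) + 5*(3)*conj(0) + 5*(3)*conj(0)]
      = (1/20)[(18) + (2) + (4 + 2*sqrt(5)) + (-4 + 6*sqrt(5)) + (4 - 2*sqrt(5)) + (-6*sqrt(5) - 4) + (0) + (0)] = 20/20 = 1
Dimension check: dim(rho) = sum (mult * dim) = 3*1 + 0*1 + 2*1 + 2*1 + 0*2 + 0*2 + 0*2 + 1*2 = 9 = chi_rho(e) = 9.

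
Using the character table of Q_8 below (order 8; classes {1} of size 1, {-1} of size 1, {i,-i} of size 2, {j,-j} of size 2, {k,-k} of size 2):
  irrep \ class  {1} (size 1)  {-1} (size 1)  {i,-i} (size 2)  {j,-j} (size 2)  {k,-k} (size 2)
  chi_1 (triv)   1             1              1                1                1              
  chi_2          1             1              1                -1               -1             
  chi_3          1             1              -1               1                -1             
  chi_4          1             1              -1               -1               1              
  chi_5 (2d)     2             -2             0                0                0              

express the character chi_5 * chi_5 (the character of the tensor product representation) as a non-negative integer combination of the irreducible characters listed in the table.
chi_5 tensor chi_5 = chi_1 + chi_2 + chi_3 + chi_4 (all other irreducibles have multiplicity 0).

Explanation: The character of a tensor product is the pointwise product (chi_5 * chi_5)(C) = chi_5(C) * chi_5(C):
  {1}: (2)*(2), {-1}: (-2)*(-2), {i,-i}: (0)*(0), {j,-j}: (0)*(0), {k,-k}: (0)*(0)
so (chi_5 * chi_5) takes values
  {1} -> 4, {-1} -> 4, {i,-i} -> 0, {j,-j} -> 0, {k,-k} -> 0.
Now take the inner product of this character with each irreducible chi from the table, <chi_5*chi_5, chi> = (1/8) sum_C |C| (chi_5*chi_5)(C) conj(chi(C)):
  <chi_5*chi_5, chi_1> = (1/8)[1*(4)*conj(1) + 1*(4)*conj(1) + 2*(0)*conj(1) + 2*(0)*conj(1) + 2*(0)*conj(1)]
      = (1/8)[(4) + (4) + (0) + (0) + (0)] = 8/8 = 1
  <chi_5*chi_5, chi_2> = (1/8)[1*(4)*conj(1) + 1*(4)*conj(1) + 2*(0)*conj(1) + 2*(0)*conj(-1) + 2*(0)*conj(-1)]
      = (1/8)[(4) + (4) + (0) + (0) + (0)] = 8/8 = 1
  <chi_5*chi_5, chi_3> = (1/8)[1*(4)*conj(1) + 1*(4)*conj(1) + 2*(0)*conj(-1) + 2*(0)*conj(1) + 2*(0)*conj(-1)]
      = (1/8)[(4) + (4) + (0) + (0) + (0)] = 8/8 = 1
  <chi_5*chi_5, chi_4> = (1/8)[1*(4)*conj(1) + 1*(4)*conj(1) + 2*(0)*conj(-1) + 2*(0)*conj(-1) + 2*(0)*conj(1)]
      = (1/8)[(4) + (4) + (0) + (0) + (0)] = 8/8 = 1
  <chi_5*chi_5, chi_5> = (1/8)[1*(4)*conj(2) + 1*(4)*conj(-2) + 2*(0)*conj(0) + 2*(0)*conj(0) + 2*(0)*conj(0)]
      = (1/8)[(8) + (-8) + (0) + (0) + (0)] = 0/8 = 0
Hence the multiplicities are chi_1: 1, chi_2: 1, chi_3: 1, chi_4: 1. Dimension check: dim(chi_5)*dim(chi_5) = 2*2 = 4 and sum (mult * dim) = 1*1 + 1*1 + 1*1 + 1*1 = 4.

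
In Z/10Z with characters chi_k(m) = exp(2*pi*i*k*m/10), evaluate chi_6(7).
chi_6(7) = zeta_10^42 = exp(2*I*pi/5)

Derivation: chi_6(7) = zeta_10^(6*7) = zeta_10^42. Since zeta_10^10 = 1, this equals zeta_10^2 = exp(2*pi*i*2/10) = exp(2*I*pi/5).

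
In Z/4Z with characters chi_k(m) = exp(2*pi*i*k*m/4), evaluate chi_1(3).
chi_1(3) = zeta_4^3 = -I

Details: chi_1(3) = zeta_4^(1*3) = zeta_4^3. Since zeta_4^4 = 1, this equals zeta_4^3 = exp(2*pi*i*3/4) = -I.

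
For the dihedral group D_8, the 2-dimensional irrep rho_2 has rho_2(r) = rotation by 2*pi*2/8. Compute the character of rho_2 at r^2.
chi_{rho_2}(r^2) = 2*cos(2*pi*2*2/8) = -2

Why: rho_2(r^2) is rotation by angle 2*pi*2*2/8, whose trace is 2*cos(2*pi*2*2/8) = -2.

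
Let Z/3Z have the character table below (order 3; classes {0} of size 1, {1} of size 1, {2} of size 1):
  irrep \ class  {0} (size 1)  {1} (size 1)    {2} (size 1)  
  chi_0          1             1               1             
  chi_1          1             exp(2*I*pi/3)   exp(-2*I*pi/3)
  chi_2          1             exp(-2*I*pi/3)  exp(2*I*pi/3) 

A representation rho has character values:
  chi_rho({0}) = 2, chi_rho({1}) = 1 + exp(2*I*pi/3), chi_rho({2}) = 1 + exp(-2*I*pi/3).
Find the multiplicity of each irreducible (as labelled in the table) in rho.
Multiplicities: chi_0: 1, chi_1: 1, chi_2: 0.

Argument: Use <chi_rho, chi> = (1/|G|) sum_C |C| * chi_rho(C) * conj(chi(C)) with |G| = 3 for each irreducible chi in the table:
  <chi_rho, chi_0> = (1/3)[1*(2)*conj(1) + 1*(1 + exp(2*I*pi/3))*conj(1) + 1*(1 + exp(-2*I*pi/3))*conj(1)]
      = (1/3)[(2) + (1 + exp(2*I*pi/3)) + (1 + exp(-2*I*pi/3))] = 3/3 = 1
  <chi_rho, chi_1> = (1/3)[1*(2)*conj(1) + 1*(1 + exp(2*I*pi/3))*conj(exp(2*I*pi/3)) + 1*(1 + exp(-2*I*pi/3))*conj(exp(-2*I*pi/3))]
      = (1/3)[(2) + (1 + exp(-2*I*pi/3)) + (1 + exp(2*I*pi/3))] = 3/3 = 1
  <chi_rho, chi_2> = (1/3)[1*(2)*conj(1) + 1*(1 + exp(2*I*pi/3))*conj(exp(-2*I*pi/3)) + 1*(1 + exp(-2*I*pi/3))*conj(exp(2*I*pi/3))]
      = (1/3)[(2) + (-1) + (-1)] = 0/3 = 0
(Exp terms are combined using exp(i*s)*conj(exp(i*t)) = exp(i*(s-t)), and sums of them are collapsed using the identity that for every m > 1 the m distinct m-th roots of unity sum to 0, e.g. 1 + exp(2*I*pi/3) + exp(-2*I*pi/3) = 0.)
Dimension check: dim(rho) = sum (mult * dim) = 1*1 + 1*1 + 0*1 = 2 = chi_rho(e) = 2.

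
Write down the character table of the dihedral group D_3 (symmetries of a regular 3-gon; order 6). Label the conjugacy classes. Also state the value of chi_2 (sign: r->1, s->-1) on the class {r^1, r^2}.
Conjugacy classes: {e} of size 1, {r^1, r^2} of size 2, {s, sr, ..., sr^2} of size 3.
Character table:
  irrep \ class              {e} (size 1)  {r^1, r^2} (size 2)  {s, sr, ..., sr^2} (size 3)
  chi_1 (triv)               1             1                    1                          
  chi_2 (sign: r->1, s->-1)  1             1                    -1                         
  chi_3 (2d, j=1)            2             -1                   0                          

Spot check: chi_2 (sign: r->1, s->-1) on {r^1, r^2} = 1.

Justification: D_3 has order 2*3 = 6 with 3 conjugacy classes, hence 3 irreducibles. Sum of squared dims 1 + 1 + 4 = 6 = |G|. Linear characters come from the abelianisation; the 2-dimensional irreps have character r^k -> 2*cos(2*pi*j*k/3), reflections -> 0.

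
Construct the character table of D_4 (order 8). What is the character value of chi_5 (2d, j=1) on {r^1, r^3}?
Conjugacy classes: {e} of size 1, {r^2} of size 1, {r^1, r^3} of size 2, {s, sr^2, ...} of size 2, {sr, sr^3, ...} of size 2.
Character table:
  irrep \ class              {e} (size 1)  {r^2} (size 1)  {r^1, r^3} (size 2)  {s, sr^2, ...} (size 2)  {sr, sr^3, ...} (size 2)
  chi_1 (triv)               1             1               1                    1                        1                       
  chi_2 (sign: r->1, s->-1)  1             1               1                    -1                       -1                      
  chi_3 (r->-1, s->1)        1             1               -1                   1                        -1                      
  chi_4 (r->-1, s->-1)       1             1               -1                   -1                       1                       
  chi_5 (2d, j=1)            2             -2              0                    0                        0                       

Spot check: chi_5 (2d, j=1) on {r^1, r^3} = 0.

Explanation: D_4 has order 2*4 = 8 with 5 conjugacy classes, hence 5 irreducibles. Sum of squared dims 1 + 1 + 1 + 1 + 4 = 8 = |G|. Linear characters come from the abelianisation; the 2-dimensional irreps have character r^k -> 2*cos(2*pi*j*k/4), reflections -> 0.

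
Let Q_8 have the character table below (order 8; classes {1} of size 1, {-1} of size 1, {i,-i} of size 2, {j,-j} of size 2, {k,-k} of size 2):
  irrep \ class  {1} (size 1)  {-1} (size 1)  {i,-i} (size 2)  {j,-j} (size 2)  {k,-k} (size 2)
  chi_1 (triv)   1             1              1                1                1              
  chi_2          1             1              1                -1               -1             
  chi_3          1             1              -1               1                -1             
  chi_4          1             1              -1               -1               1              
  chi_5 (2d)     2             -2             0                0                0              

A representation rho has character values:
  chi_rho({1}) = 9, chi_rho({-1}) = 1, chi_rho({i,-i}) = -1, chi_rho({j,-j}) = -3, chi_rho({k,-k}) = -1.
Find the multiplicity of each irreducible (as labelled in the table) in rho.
Multiplicities: chi_1: 0, chi_2: 2, chi_3: 1, chi_4: 2, chi_5: 2.

Explanation: Use <chi_rho, chi> = (1/|G|) sum_C |C| * chi_rho(C) * conj(chi(C)) with |G| = 8 for each irreducible chi in the table:
  <chi_rho, chi_1> = (1/8)[1*(9)*conj(1) + 1*(1)*conj(1) + 2*(-1)*conj(1) + 2*(-3)*conj(1) + 2*(-1)*conj(1)]
      = (1/8)[(9) + (1) + (-2) + (-6) + (-2)] = 0/8 = 0
  <chi_rho, chi_2> = (1/8)[1*(9)*conj(1) + 1*(1)*conj(1) + 2*(-1)*conj(1) + 2*(-3)*conj(-1) + 2*(-1)*conj(-1)]
      = (1/8)[(9) + (1) + (-2) + (6) + (2)] = 16/8 = 2
  <chi_rho, chi_3> = (1/8)[1*(9)*conj(1) + 1*(1)*conj(1) + 2*(-1)*conj(-1) + 2*(-3)*conj(1) + 2*(-1)*conj(-1)]
      = (1/8)[(9) + (1) + (2) + (-6) + (2)] = 8/8 = 1
  <chi_rho, chi_4> = (1/8)[1*(9)*conj(1) + 1*(1)*conj(1) + 2*(-1)*conj(-1) + 2*(-3)*conj(-1) + 2*(-1)*conj(1)]
      = (1/8)[(9) + (1) + (2) + (6) + (-2)] = 16/8 = 2
  <chi_rho, chi_5> = (1/8)[1*(9)*conj(2) + 1*(1)*conj(-2) + 2*(-1)*conj(0) + 2*(-3)*conj(0) + 2*(-1)*conj(0)]
      = (1/8)[(18) + (-2) + (0) + (0) + (0)] = 16/8 = 2
Dimension check: dim(rho) = sum (mult * dim) = 0*1 + 2*1 + 1*1 + 2*1 + 2*2 = 9 = chi_rho(e) = 9.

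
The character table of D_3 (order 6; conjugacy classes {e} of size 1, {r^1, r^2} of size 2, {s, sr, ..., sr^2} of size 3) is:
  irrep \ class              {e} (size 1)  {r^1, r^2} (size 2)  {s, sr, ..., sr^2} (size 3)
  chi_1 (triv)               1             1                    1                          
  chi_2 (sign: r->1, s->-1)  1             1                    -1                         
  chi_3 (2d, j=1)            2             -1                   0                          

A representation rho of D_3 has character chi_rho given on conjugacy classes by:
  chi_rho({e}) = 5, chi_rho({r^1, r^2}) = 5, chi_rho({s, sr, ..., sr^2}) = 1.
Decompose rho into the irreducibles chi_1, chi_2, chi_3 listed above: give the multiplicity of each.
Multiplicities: chi_1: 3, chi_2: 2, chi_3: 0.

Working: Use <chi_rho, chi> = (1/|G|) sum_C |C| * chi_rho(C) * conj(chi(C)) with |G| = 6 for each irreducible chi in the table:
  <chi_rho, chi_1> = (1/6)[1*(5)*conj(1) + 2*(5)*conj(1) + 3*(1)*conj(1)]
      = (1/6)[(5) + (10) + (3)] = 18/6 = 3
  <chi_rho, chi_2> = (1/6)[1*(5)*conj(1) + 2*(5)*conj(1) + 3*(1)*conj(-1)]
      = (1/6)[(5) + (10) + (-3)] = 12/6 = 2
  <chi_rho, chi_3> = (1/6)[1*(5)*conj(2) + 2*(5)*conj(-1) + 3*(1)*conj(0)]
      = (1/6)[(10) + (-10) + (0)] = 0/6 = 0
Dimension check: dim(rho) = sum (mult * dim) = 3*1 + 2*1 + 0*2 = 5 = chi_rho(e) = 5.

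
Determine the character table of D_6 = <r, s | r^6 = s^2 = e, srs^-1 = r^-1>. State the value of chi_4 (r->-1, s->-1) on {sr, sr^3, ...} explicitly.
Conjugacy classes: {e} of size 1, {r^3} of size 1, {r^1, r^5} of size 2, {r^2, r^4} of size 2, {s, sr^2, ...} of size 3, {sr, sr^3, ...} of size 3.
Character table:
  irrep \ class              {e} (size 1)  {r^3} (size 1)  {r^1, r^5} (size 2)  {r^2, r^4} (size 2)  {s, sr^2, ...} (size 3)  {sr, sr^3, ...} (size 3)
  chi_1 (triv)               1             1               1                    1                    1                        1                       
  chi_2 (sign: r->1, s->-1)  1             1               1                    1                    -1                       -1                      
  chi_3 (r->-1, s->1)        1             -1              -1                   1                    1                        -1                      
  chi_4 (r->-1, s->-1)       1             -1              -1                   1                    -1                       1                       
  chi_5 (2d, j=1)            2             -2              1                    -1                   0                        0                       
  chi_6 (2d, j=2)            2             2               -1                   -1                   0                        0                       

Spot check: chi_4 (r->-1, s->-1) on {sr, sr^3, ...} = 1.

Why: D_6 has order 2*6 = 12 with 6 conjugacy classes, hence 6 irreducibles. Sum of squared dims 1 + 1 + 1 + 1 + 4 + 4 = 12 = |G|. Linear characters come from the abelianisation; the 2-dimensional irreps have character r^k -> 2*cos(2*pi*j*k/6), reflections -> 0.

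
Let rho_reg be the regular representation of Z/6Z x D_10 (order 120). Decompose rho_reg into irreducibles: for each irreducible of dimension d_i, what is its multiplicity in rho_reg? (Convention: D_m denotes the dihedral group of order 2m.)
Each irreducible V_i of dimension d_i appears with multiplicity d_i, i.e. rho_reg = (direct sum over all irreducibles V_i) d_i V_i. The irreducible dimensions for Z/6Z x D_10 are 1, 1, 1, 1, 1, 1, 1, 1, 1, 1, 1, 1, 1, 1, 1, 1, 1, 1, 1, 1, 1, 1, 1, 1, 2, 2, 2, 2, 2, 2, 2, 2, 2, 2, 2, 2, 2, 2, 2, 2, 2, 2, 2, 2, 2, 2, 2, 2: 24 irreducibles of dimension 1, each with multiplicity 1; 24 irreducibles of dimension 2, each with multiplicity 2. Total dimension 24*1*1 + 24*2*2 = 120 = |G|.

Derivation: General theorem: in the regular representation of a finite group G, each irreducible appears with multiplicity equal to its dimension. Check: dim(rho_reg) = sum d_i^2 = 1 + 1 + 1 + 1 + 1 + 1 + 1 + 1 + 1 + 1 + 1 + 1 + 1 + 1 + 1 + 1 + 1 + 1 + 1 + 1 + 1 + 1 + 1 + 1 + 4 + 4 + 4 + 4 + 4 + 4 + 4 + 4 + 4 + 4 + 4 + 4 + 4 + 4 + 4 + 4 + 4 + 4 + 4 + 4 + 4 + 4 + 4 + 4 = 120 = |G|.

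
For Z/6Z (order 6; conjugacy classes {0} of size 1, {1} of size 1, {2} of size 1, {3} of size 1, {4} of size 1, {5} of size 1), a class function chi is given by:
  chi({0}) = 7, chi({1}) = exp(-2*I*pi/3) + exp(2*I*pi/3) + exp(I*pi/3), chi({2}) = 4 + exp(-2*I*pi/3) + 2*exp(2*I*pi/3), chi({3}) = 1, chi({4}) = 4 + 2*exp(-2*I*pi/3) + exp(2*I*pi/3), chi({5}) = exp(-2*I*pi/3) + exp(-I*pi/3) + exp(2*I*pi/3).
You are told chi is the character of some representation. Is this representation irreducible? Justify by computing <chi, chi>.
Not irreducible (reducible): <chi, chi> = 11 > 1.

<chi, chi> = (1/|G|) sum_C |C| * |chi(C)|^2 = (1/6)[1*|7|^2 + 1*|exp(-2*I*pi/3) + exp(2*I*pi/3) + exp(I*pi/3)|^2 + 1*|4 + exp(-2*I*pi/3) + 2*exp(2*I*pi/3)|^2 + 1*|1|^2 + 1*|4 + 2*exp(-2*I*pi/3) + exp(2*I*pi/3)|^2 + 1*|exp(-2*I*pi/3) + exp(-I*pi/3) + exp(2*I*pi/3)|^2]
  = (1/6)[(49) + (1) + (7) + (1) + (7) + (1)] = 66/6 = 11.
(Exp terms are combined using exp(i*s)*conj(exp(i*t)) = exp(i*(s-t)), and sums of them are collapsed using the identity that for every m > 1 the m distinct m-th roots of unity sum to 0, e.g. 1 + exp(2*I*pi/3) + exp(-2*I*pi/3) = 0.)
A character is irreducible iff <chi, chi> = 1, so this representation is reducible.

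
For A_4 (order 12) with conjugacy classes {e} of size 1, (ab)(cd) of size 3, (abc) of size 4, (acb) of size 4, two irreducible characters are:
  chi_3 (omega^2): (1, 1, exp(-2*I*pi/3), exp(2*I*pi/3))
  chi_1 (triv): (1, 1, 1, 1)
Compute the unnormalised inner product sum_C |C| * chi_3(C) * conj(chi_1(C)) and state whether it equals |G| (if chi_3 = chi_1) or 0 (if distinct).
Sum = 0; so <chi_3, chi_1> = 0 (distinct irreducibles are orthogonal).

Solution. Compute term by term over conjugacy classes (|C| * chi_3(C) * conj(chi_1(C))):
  1*(1)*conj(1) + 3*(1)*conj(1) + 4*(exp(-2*I*pi/3))*conj(1) + 4*(exp(2*I*pi/3))*conj(1)
  = (1) + (3) + (4*exp(-2*I*pi/3)) + (4*exp(2*I*pi/3))
  = 0.
(Exp terms are combined using exp(i*s)*conj(exp(i*t)) = exp(i*(s-t)), and sums of them are collapsed using the identity that for every m > 1 the m distinct m-th roots of unity sum to 0, e.g. 1 + exp(2*I*pi/3) + exp(-2*I*pi/3) = 0.)
Dividing by |G| = 12 gives 0/12 = 0, matching the row-orthogonality relation <chi_3, chi_1> = [chi_3 = chi_1].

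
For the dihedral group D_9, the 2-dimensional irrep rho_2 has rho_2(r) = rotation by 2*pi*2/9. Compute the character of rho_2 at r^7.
chi_{rho_2}(r^7) = 2*cos(2*pi*2*7/9) = -2*cos(pi/9)

Proof sketch: rho_2(r^7) is rotation by angle 2*pi*2*7/9, whose trace is 2*cos(2*pi*2*7/9) = -2*cos(pi/9).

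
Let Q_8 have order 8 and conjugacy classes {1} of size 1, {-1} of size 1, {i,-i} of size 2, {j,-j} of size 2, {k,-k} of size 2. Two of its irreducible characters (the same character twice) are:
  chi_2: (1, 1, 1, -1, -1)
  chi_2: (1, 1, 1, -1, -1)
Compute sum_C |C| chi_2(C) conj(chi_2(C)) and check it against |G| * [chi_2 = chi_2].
Sum = 8 = |G| = 8; so <chi_2, chi_2> = 1 (norm-1 confirms irreducibility).

Explanation: Compute term by term over conjugacy classes (|C| * chi_2(C) * conj(chi_2(C))):
  1*(1)*conj(1) + 1*(1)*conj(1) + 2*(1)*conj(1) + 2*(-1)*conj(-1) + 2*(-1)*conj(-1)
  = (1) + (1) + (2) + (2) + (2)
  = 8.
Dividing by |G| = 8 gives 8/8 = 1, matching the row-orthogonality relation <chi_2, chi_2> = [chi_2 = chi_2].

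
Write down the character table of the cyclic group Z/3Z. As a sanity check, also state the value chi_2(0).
Character table of Z/3Z (irreps indexed chi_0,...,chi_2 with chi_k(m) = zeta_3^(k*m), zeta_3 = exp(2*pi*i/3)):
  irrep \ class  {0} (size 1)  {1} (size 1)    {2} (size 1)  
  chi_0          1             1               1             
  chi_1          1             exp(2*I*pi/3)   exp(-2*I*pi/3)
  chi_2          1             exp(-2*I*pi/3)  exp(2*I*pi/3) 

Spot check: chi_2(0) = zeta_3^(2*0) = zeta_3^0 = 1.

Z/3Z is abelian, so all 3 irreducible complex representations are 1-dimensional. They are given by chi_k(m) = zeta_3^(k*m) for k = 0,...,2. Row orthogonality: sum_m chi_k(m) conj(chi_l(m)) = 3 * [k = l].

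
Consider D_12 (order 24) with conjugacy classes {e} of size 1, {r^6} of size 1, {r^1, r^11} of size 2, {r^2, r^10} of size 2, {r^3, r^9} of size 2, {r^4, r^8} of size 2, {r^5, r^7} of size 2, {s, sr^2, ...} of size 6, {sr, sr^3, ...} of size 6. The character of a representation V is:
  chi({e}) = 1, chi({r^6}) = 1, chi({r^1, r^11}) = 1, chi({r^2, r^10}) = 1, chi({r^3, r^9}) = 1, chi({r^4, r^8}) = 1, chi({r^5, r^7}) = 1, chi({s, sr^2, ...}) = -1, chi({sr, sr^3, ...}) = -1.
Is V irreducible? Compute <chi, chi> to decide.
Irreducible: <chi, chi> = 1.

Proof sketch: <chi, chi> = (1/|G|) sum_C |C| * |chi(C)|^2 = (1/24)[1*|1|^2 + 1*|1|^2 + 2*|1|^2 + 2*|1|^2 + 2*|1|^2 + 2*|1|^2 + 2*|1|^2 + 6*|-1|^2 + 6*|-1|^2]
  = (1/24)[(1) + (1) + (2) + (2) + (2) + (2) + (2) + (6) + (6)] = 24/24 = 1.
A character is irreducible iff <chi, chi> = 1, so this representation is irreducible.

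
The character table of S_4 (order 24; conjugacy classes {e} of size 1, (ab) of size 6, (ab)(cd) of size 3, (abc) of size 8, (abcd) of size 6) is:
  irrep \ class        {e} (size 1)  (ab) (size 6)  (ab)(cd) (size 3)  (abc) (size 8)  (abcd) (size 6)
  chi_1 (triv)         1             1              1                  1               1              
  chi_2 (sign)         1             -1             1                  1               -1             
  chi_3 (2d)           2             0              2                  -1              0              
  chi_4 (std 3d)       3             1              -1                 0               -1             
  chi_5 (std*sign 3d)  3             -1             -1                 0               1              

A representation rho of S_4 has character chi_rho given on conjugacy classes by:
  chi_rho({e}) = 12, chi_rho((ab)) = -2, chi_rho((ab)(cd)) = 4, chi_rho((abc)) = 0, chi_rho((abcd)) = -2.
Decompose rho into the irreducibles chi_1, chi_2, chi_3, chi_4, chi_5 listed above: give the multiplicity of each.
Multiplicities: chi_1: 0, chi_2: 2, chi_3: 2, chi_4: 1, chi_5: 1.

Derivation: Use <chi_rho, chi> = (1/|G|) sum_C |C| * chi_rho(C) * conj(chi(C)) with |G| = 24 for each irreducible chi in the table:
  <chi_rho, chi_1> = (1/24)[1*(12)*conj(1) + 6*(-2)*conj(1) + 3*(4)*conj(1) + 8*(0)*conj(1) + 6*(-2)*conj(1)]
      = (1/24)[(12) + (-12) + (12) + (0) + (-12)] = 0/24 = 0
  <chi_rho, chi_2> = (1/24)[1*(12)*conj(1) + 6*(-2)*conj(-1) + 3*(4)*conj(1) + 8*(0)*conj(1) + 6*(-2)*conj(-1)]
      = (1/24)[(12) + (12) + (12) + (0) + (12)] = 48/24 = 2
  <chi_rho, chi_3> = (1/24)[1*(12)*conj(2) + 6*(-2)*conj(0) + 3*(4)*conj(2) + 8*(0)*conj(-1) + 6*(-2)*conj(0)]
      = (1/24)[(24) + (0) + (24) + (0) + (0)] = 48/24 = 2
  <chi_rho, chi_4> = (1/24)[1*(12)*conj(3) + 6*(-2)*conj(1) + 3*(4)*conj(-1) + 8*(0)*conj(0) + 6*(-2)*conj(-1)]
      = (1/24)[(36) + (-12) + (-12) + (0) + (12)] = 24/24 = 1
  <chi_rho, chi_5> = (1/24)[1*(12)*conj(3) + 6*(-2)*conj(-1) + 3*(4)*conj(-1) + 8*(0)*conj(0) + 6*(-2)*conj(1)]
      = (1/24)[(36) + (12) + (-12) + (0) + (-12)] = 24/24 = 1
Dimension check: dim(rho) = sum (mult * dim) = 0*1 + 2*1 + 2*2 + 1*3 + 1*3 = 12 = chi_rho(e) = 12.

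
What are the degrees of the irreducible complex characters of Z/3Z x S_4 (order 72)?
Dimensions: 1, 1, 1, 1, 1, 1, 2, 2, 2, 3, 3, 3, 3, 3, 3

There are 15 irreducibles (= number of conjugacy classes). Their dimensions d_i satisfy sum d_i^2 = |G| = 72: 1 + 1 + 1 + 1 + 1 + 1 + 4 + 4 + 4 + 9 + 9 + 9 + 9 + 9 + 9 = 72. (For the product with Z/3Z: each of the 3 1-dim characters of Z/3Z tensors with each irrep of S_4, giving 3 copies of each S_4-dimension.)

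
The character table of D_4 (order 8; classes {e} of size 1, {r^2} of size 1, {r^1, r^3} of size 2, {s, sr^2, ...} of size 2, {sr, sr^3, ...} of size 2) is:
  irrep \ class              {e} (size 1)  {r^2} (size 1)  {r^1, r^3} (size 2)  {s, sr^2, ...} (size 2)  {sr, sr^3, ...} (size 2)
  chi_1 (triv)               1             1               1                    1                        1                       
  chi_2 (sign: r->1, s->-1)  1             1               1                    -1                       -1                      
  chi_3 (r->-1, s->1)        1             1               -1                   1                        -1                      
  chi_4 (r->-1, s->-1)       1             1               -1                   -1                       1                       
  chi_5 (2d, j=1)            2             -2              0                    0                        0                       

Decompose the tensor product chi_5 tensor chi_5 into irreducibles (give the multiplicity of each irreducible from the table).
chi_5 tensor chi_5 = chi_1 + chi_2 + chi_3 + chi_4 (all other irreducibles have multiplicity 0).

The character of a tensor product is the pointwise product (chi_5 * chi_5)(C) = chi_5(C) * chi_5(C):
  {e}: (2)*(2), {r^2}: (-2)*(-2), {r^1, r^3}: (0)*(0), {s, sr^2, ...}: (0)*(0), {sr, sr^3, ...}: (0)*(0)
so (chi_5 * chi_5) takes values
  {e} -> 4, {r^2} -> 4, {r^1, r^3} -> 0, {s, sr^2, ...} -> 0, {sr, sr^3, ...} -> 0.
Now take the inner product of this character with each irreducible chi from the table, <chi_5*chi_5, chi> = (1/8) sum_C |C| (chi_5*chi_5)(C) conj(chi(C)):
  <chi_5*chi_5, chi_1> = (1/8)[1*(4)*conj(1) + 1*(4)*conj(1) + 2*(0)*conj(1) + 2*(0)*conj(1) + 2*(0)*conj(1)]
      = (1/8)[(4) + (4) + (0) + (0) + (0)] = 8/8 = 1
  <chi_5*chi_5, chi_2> = (1/8)[1*(4)*conj(1) + 1*(4)*conj(1) + 2*(0)*conj(1) + 2*(0)*conj(-1) + 2*(0)*conj(-1)]
      = (1/8)[(4) + (4) + (0) + (0) + (0)] = 8/8 = 1
  <chi_5*chi_5, chi_3> = (1/8)[1*(4)*conj(1) + 1*(4)*conj(1) + 2*(0)*conj(-1) + 2*(0)*conj(1) + 2*(0)*conj(-1)]
      = (1/8)[(4) + (4) + (0) + (0) + (0)] = 8/8 = 1
  <chi_5*chi_5, chi_4> = (1/8)[1*(4)*conj(1) + 1*(4)*conj(1) + 2*(0)*conj(-1) + 2*(0)*conj(-1) + 2*(0)*conj(1)]
      = (1/8)[(4) + (4) + (0) + (0) + (0)] = 8/8 = 1
  <chi_5*chi_5, chi_5> = (1/8)[1*(4)*conj(2) + 1*(4)*conj(-2) + 2*(0)*conj(0) + 2*(0)*conj(0) + 2*(0)*conj(0)]
      = (1/8)[(8) + (-8) + (0) + (0) + (0)] = 0/8 = 0
Hence the multiplicities are chi_1: 1, chi_2: 1, chi_3: 1, chi_4: 1. Dimension check: dim(chi_5)*dim(chi_5) = 2*2 = 4 and sum (mult * dim) = 1*1 + 1*1 + 1*1 + 1*1 = 4.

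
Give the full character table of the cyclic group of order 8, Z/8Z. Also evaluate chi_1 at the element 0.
Character table of Z/8Z (irreps indexed chi_0,...,chi_7 with chi_k(m) = zeta_8^(k*m), zeta_8 = exp(2*pi*i/8)):
  irrep \ class  {0} (size 1)  {1} (size 1)    {2} (size 1)  {3} (size 1)    {4} (size 1)  {5} (size 1)    {6} (size 1)  {7} (size 1)  
  chi_0          1             1               1             1               1             1               1             1             
  chi_1          1             exp(I*pi/4)     I             exp(3*I*pi/4)   -1            exp(-3*I*pi/4)  -I            exp(-I*pi/4)  
  chi_2          1             I               -1            -I              1             I               -1            -I            
  chi_3          1             exp(3*I*pi/4)   -I            exp(I*pi/4)     -1            exp(-I*pi/4)    I             exp(-3*I*pi/4)
  chi_4          1             -1              1             -1              1             -1              1             -1            
  chi_5          1             exp(-3*I*pi/4)  I             exp(-I*pi/4)    -1            exp(I*pi/4)     -I            exp(3*I*pi/4) 
  chi_6          1             -I              -1            I               1             -I              -1            I             
  chi_7          1             exp(-I*pi/4)    -I            exp(-3*I*pi/4)  -1            exp(3*I*pi/4)   I             exp(I*pi/4)   

Spot check: chi_1(0) = zeta_8^(1*0) = zeta_8^0 = 1.

Argument: Z/8Z is abelian, so all 8 irreducible complex representations are 1-dimensional. They are given by chi_k(m) = zeta_8^(k*m) for k = 0,...,7. Row orthogonality: sum_m chi_k(m) conj(chi_l(m)) = 8 * [k = l].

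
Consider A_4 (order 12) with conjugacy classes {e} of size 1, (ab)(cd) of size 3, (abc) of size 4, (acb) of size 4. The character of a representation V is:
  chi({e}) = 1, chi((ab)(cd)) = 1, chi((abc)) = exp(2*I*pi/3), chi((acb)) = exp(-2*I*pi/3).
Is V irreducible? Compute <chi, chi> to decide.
Irreducible: <chi, chi> = 1.

Argument: <chi, chi> = (1/|G|) sum_C |C| * |chi(C)|^2 = (1/12)[1*|1|^2 + 3*|1|^2 + 4*|exp(2*I*pi/3)|^2 + 4*|exp(-2*I*pi/3)|^2]
  = (1/12)[(1) + (3) + (4) + (4)] = 12/12 = 1.
(Exp terms are combined using exp(i*s)*conj(exp(i*t)) = exp(i*(s-t)), and sums of them are collapsed using the identity that for every m > 1 the m distinct m-th roots of unity sum to 0, e.g. 1 + exp(2*I*pi/3) + exp(-2*I*pi/3) = 0.)
A character is irreducible iff <chi, chi> = 1, so this representation is irreducible.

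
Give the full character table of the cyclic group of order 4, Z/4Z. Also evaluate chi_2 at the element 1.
Character table of Z/4Z (irreps indexed chi_0,...,chi_3 with chi_k(m) = zeta_4^(k*m), zeta_4 = exp(2*pi*i/4)):
  irrep \ class  {0} (size 1)  {1} (size 1)  {2} (size 1)  {3} (size 1)
  chi_0          1             1             1             1           
  chi_1          1             I             -1            -I          
  chi_2          1             -1            1             -1          
  chi_3          1             -I            -1            I           

Spot check: chi_2(1) = zeta_4^(2*1) = zeta_4^2 = -1.

Explanation: Z/4Z is abelian, so all 4 irreducible complex representations are 1-dimensional. They are given by chi_k(m) = zeta_4^(k*m) for k = 0,...,3. Row orthogonality: sum_m chi_k(m) conj(chi_l(m)) = 4 * [k = l].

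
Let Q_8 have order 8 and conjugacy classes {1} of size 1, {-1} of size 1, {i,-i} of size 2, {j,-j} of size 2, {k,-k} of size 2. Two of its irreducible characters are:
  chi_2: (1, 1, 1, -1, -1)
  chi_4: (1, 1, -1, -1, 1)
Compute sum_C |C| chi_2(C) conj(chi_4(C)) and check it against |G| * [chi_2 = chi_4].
Sum = 0; so <chi_2, chi_4> = 0 (distinct irreducibles are orthogonal).

Why: Compute term by term over conjugacy classes (|C| * chi_2(C) * conj(chi_4(C))):
  1*(1)*conj(1) + 1*(1)*conj(1) + 2*(1)*conj(-1) + 2*(-1)*conj(-1) + 2*(-1)*conj(1)
  = (1) + (1) + (-2) + (2) + (-2)
  = 0.
Dividing by |G| = 8 gives 0/8 = 0, matching the row-orthogonality relation <chi_2, chi_4> = [chi_2 = chi_4].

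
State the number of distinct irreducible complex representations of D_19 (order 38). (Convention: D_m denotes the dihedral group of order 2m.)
11

Working: The number of irreducible complex representations of a finite group equals its number of conjugacy classes. D_19 has 11 conjugacy classes ((n+3)/2 for n odd), so D_19 (order 38) has exactly 11 irreducible complex representations.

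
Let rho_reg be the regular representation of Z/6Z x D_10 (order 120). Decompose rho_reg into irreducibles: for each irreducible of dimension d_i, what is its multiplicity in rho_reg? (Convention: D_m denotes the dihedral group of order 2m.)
Each irreducible V_i of dimension d_i appears with multiplicity d_i, i.e. rho_reg = (direct sum over all irreducibles V_i) d_i V_i. The irreducible dimensions for Z/6Z x D_10 are 1, 1, 1, 1, 1, 1, 1, 1, 1, 1, 1, 1, 1, 1, 1, 1, 1, 1, 1, 1, 1, 1, 1, 1, 2, 2, 2, 2, 2, 2, 2, 2, 2, 2, 2, 2, 2, 2, 2, 2, 2, 2, 2, 2, 2, 2, 2, 2: 24 irreducibles of dimension 1, each with multiplicity 1; 24 irreducibles of dimension 2, each with multiplicity 2. Total dimension 24*1*1 + 24*2*2 = 120 = |G|.

Solution. General theorem: in the regular representation of a finite group G, each irreducible appears with multiplicity equal to its dimension. Check: dim(rho_reg) = sum d_i^2 = 1 + 1 + 1 + 1 + 1 + 1 + 1 + 1 + 1 + 1 + 1 + 1 + 1 + 1 + 1 + 1 + 1 + 1 + 1 + 1 + 1 + 1 + 1 + 1 + 4 + 4 + 4 + 4 + 4 + 4 + 4 + 4 + 4 + 4 + 4 + 4 + 4 + 4 + 4 + 4 + 4 + 4 + 4 + 4 + 4 + 4 + 4 + 4 = 120 = |G|.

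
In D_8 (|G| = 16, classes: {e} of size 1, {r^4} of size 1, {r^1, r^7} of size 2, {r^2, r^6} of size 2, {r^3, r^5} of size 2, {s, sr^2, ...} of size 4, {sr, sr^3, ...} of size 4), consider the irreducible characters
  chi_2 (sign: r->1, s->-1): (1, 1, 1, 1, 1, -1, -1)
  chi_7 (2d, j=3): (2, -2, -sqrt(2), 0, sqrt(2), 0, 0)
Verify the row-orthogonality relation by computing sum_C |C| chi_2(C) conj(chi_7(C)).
Sum = 0; so <chi_2, chi_7> = 0 (distinct irreducibles are orthogonal).

Proof sketch: Compute term by term over conjugacy classes (|C| * chi_2(C) * conj(chi_7(C))):
  1*(1)*conj(2) + 1*(1)*conj(-2) + 2*(1)*conj(-sqrt(2)) + 2*(1)*conj(0) + 2*(1)*conj(sqrt(2)) + 4*(-1)*conj(0) + 4*(-1)*conj(0)
  = (2) + (-2) + (-2*sqrt(2)) + (0) + (2*sqrt(2)) + (0) + (0)
  = 0.
Dividing by |G| = 16 gives 0/16 = 0, matching the row-orthogonality relation <chi_2, chi_7> = [chi_2 = chi_7].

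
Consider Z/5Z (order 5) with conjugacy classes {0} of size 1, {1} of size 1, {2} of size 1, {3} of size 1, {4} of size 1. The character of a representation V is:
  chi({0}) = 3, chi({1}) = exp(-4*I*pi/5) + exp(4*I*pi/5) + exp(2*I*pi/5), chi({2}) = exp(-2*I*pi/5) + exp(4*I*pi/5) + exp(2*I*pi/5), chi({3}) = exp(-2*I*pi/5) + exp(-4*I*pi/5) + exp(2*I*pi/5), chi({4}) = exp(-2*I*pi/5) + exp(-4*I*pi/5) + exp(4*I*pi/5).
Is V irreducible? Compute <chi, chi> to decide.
Not irreducible (reducible): <chi, chi> = 3 > 1.

Details: <chi, chi> = (1/|G|) sum_C |C| * |chi(C)|^2 = (1/5)[1*|3|^2 + 1*|exp(-4*I*pi/5) + exp(4*I*pi/5) + exp(2*I*pi/5)|^2 + 1*|exp(-2*I*pi/5) + exp(4*I*pi/5) + exp(2*I*pi/5)|^2 + 1*|exp(-2*I*pi/5) + exp(-4*I*pi/5) + exp(2*I*pi/5)|^2 + 1*|exp(-2*I*pi/5) + exp(-4*I*pi/5) + exp(4*I*pi/5)|^2]
  = (1/5)[(9) + (3 + 2*exp(-2*I*pi/5) + exp(-4*I*pi/5) + exp(4*I*pi/5) + 2*exp(2*I*pi/5)) + (3 + 2*exp(-4*I*pi/5) + exp(-2*I*pi/5) + exp(2*I*pi/5) + 2*exp(4*I*pi/5)) + (3 + 2*exp(-4*I*pi/5) + exp(-2*I*pi/5) + exp(2*I*pi/5) + 2*exp(4*I*pi/5)) + (3 + 2*exp(-2*I*pi/5) + exp(-4*I*pi/5) + exp(4*I*pi/5) + 2*exp(2*I*pi/5))] = 15/5 = 3.
(Exp terms are combined using exp(i*s)*conj(exp(i*t)) = exp(i*(s-t)), and sums of them are collapsed using the identity that for every m > 1 the m distinct m-th roots of unity sum to 0, e.g. 1 + exp(2*I*pi/3) + exp(-2*I*pi/3) = 0.)
A character is irreducible iff <chi, chi> = 1, so this representation is reducible.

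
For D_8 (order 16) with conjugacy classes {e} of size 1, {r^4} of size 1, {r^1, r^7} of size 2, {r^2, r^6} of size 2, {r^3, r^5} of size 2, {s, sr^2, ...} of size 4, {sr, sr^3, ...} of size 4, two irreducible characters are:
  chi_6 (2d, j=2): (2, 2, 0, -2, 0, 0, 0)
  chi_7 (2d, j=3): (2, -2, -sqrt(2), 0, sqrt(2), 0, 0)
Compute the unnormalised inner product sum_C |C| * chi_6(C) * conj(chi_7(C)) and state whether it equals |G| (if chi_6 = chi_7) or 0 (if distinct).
Sum = 0; so <chi_6, chi_7> = 0 (distinct irreducibles are orthogonal).

Details: Compute term by term over conjugacy classes (|C| * chi_6(C) * conj(chi_7(C))):
  1*(2)*conj(2) + 1*(2)*conj(-2) + 2*(0)*conj(-sqrt(2)) + 2*(-2)*conj(0) + 2*(0)*conj(sqrt(2)) + 4*(0)*conj(0) + 4*(0)*conj(0)
  = (4) + (-4) + (0) + (0) + (0) + (0) + (0)
  = 0.
Dividing by |G| = 16 gives 0/16 = 0, matching the row-orthogonality relation <chi_6, chi_7> = [chi_6 = chi_7].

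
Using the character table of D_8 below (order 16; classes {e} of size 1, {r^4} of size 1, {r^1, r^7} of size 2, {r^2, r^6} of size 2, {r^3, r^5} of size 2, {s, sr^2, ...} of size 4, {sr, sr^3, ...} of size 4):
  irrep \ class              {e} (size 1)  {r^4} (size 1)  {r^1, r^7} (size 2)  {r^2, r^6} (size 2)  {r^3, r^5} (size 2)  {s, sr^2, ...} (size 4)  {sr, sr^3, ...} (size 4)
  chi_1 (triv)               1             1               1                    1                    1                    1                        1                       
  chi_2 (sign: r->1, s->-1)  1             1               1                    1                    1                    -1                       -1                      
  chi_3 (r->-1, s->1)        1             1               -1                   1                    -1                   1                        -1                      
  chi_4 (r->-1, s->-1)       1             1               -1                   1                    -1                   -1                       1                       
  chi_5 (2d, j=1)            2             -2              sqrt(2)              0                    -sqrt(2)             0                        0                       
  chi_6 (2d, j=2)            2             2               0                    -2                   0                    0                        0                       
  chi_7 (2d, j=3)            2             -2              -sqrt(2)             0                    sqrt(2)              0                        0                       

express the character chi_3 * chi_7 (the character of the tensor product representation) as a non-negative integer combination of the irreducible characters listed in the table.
chi_3 tensor chi_7 = chi_5 (all other irreducibles have multiplicity 0).

Proof sketch: The character of a tensor product is the pointwise product (chi_3 * chi_7)(C) = chi_3(C) * chi_7(C):
  {e}: (1)*(2), {r^4}: (1)*(-2), {r^1, r^7}: (-1)*(-sqrt(2)), {r^2, r^6}: (1)*(0), {r^3, r^5}: (-1)*(sqrt(2)), {s, sr^2, ...}: (1)*(0), {sr, sr^3, ...}: (-1)*(0)
so (chi_3 * chi_7) takes values
  {e} -> 2, {r^4} -> -2, {r^1, r^7} -> sqrt(2), {r^2, r^6} -> 0, {r^3, r^5} -> -sqrt(2), {s, sr^2, ...} -> 0, {sr, sr^3, ...} -> 0.
Now take the inner product of this character with each irreducible chi from the table, <chi_3*chi_7, chi> = (1/16) sum_C |C| (chi_3*chi_7)(C) conj(chi(C)):
  <chi_3*chi_7, chi_1> = (1/16)[1*(2)*conj(1) + 1*(-2)*conj(1) + 2*(sqrt(2))*conj(1) + 2*(0)*conj(1) + 2*(-sqrt(2))*conj(1) + 4*(0)*conj(1) + 4*(0)*conj(1)]
      = (1/16)[(2) + (-2) + (2*sqrt(2)) + (0) + (-2*sqrt(2)) + (0) + (0)] = 0/16 = 0
  <chi_3*chi_7, chi_2> = (1/16)[1*(2)*conj(1) + 1*(-2)*conj(1) + 2*(sqrt(2))*conj(1) + 2*(0)*conj(1) + 2*(-sqrt(2))*conj(1) + 4*(0)*conj(-1) + 4*(0)*conj(-1)]
      = (1/16)[(2) + (-2) + (2*sqrt(2)) + (0) + (-2*sqrt(2)) + (0) + (0)] = 0/16 = 0
  <chi_3*chi_7, chi_3> = (1/16)[1*(2)*conj(1) + 1*(-2)*conj(1) + 2*(sqrt(2))*conj(-1) + 2*(0)*conj(1) + 2*(-sqrt(2))*conj(-1) + 4*(0)*conj(1) + 4*(0)*conj(-1)]
      = (1/16)[(2) + (-2) + (-2*sqrt(2)) + (0) + (2*sqrt(2)) + (0) + (0)] = 0/16 = 0
  <chi_3*chi_7, chi_4> = (1/16)[1*(2)*conj(1) + 1*(-2)*conj(1) + 2*(sqrt(2))*conj(-1) + 2*(0)*conj(1) + 2*(-sqrt(2))*conj(-1) + 4*(0)*conj(-1) + 4*(0)*conj(1)]
      = (1/16)[(2) + (-2) + (-2*sqrt(2)) + (0) + (2*sqrt(2)) + (0) + (0)] = 0/16 = 0
  <chi_3*chi_7, chi_5> = (1/16)[1*(2)*conj(2) + 1*(-2)*conj(-2) + 2*(sqrt(2))*conj(sqrt(2)) + 2*(0)*conj(0) + 2*(-sqrt(2))*conj(-sqrt(2)) + 4*(0)*conj(0) + 4*(0)*conj(0)]
      = (1/16)[(4) + (4) + (4) + (0) + (4) + (0) + (0)] = 16/16 = 1
  <chi_3*chi_7, chi_6> = (1/16)[1*(2)*conj(2) + 1*(-2)*conj(2) + 2*(sqrt(2))*conj(0) + 2*(0)*conj(-2) + 2*(-sqrt(2))*conj(0) + 4*(0)*conj(0) + 4*(0)*conj(0)]
      = (1/16)[(4) + (-4) + (0) + (0) + (0) + (0) + (0)] = 0/16 = 0
  <chi_3*chi_7, chi_7> = (1/16)[1*(2)*conj(2) + 1*(-2)*conj(-2) + 2*(sqrt(2))*conj(-sqrt(2)) + 2*(0)*conj(0) + 2*(-sqrt(2))*conj(sqrt(2)) + 4*(0)*conj(0) + 4*(0)*conj(0)]
      = (1/16)[(4) + (4) + (-4) + (0) + (-4) + (0) + (0)] = 0/16 = 0
Hence the multiplicities are chi_5: 1. Dimension check: dim(chi_3)*dim(chi_7) = 1*2 = 2 and sum (mult * dim) = 1*2 = 2.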